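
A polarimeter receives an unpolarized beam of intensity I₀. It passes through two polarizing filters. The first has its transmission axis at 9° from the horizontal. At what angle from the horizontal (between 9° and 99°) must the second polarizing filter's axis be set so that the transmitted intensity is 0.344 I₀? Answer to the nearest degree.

Unpolarized light through the first polarizer → I₁ = ½ I₀, now polarized at 9°.
Need I₂/I₀ = 0.344, so cos²(θ − 9°) = 0.344 / 0.5 = 0.688.
θ − 9° = arccos(√0.688) = 34.0°, giving θ ≈ 9 + 34.0 = 43.0°.

θ ≈ 43°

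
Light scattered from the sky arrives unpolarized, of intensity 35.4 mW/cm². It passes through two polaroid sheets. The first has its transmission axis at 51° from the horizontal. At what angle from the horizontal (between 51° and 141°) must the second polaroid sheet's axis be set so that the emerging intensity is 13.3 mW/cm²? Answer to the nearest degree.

Unpolarized light through the first polarizer → I₁ = ½ I₀, now polarized at 51°.
Target fraction: 13.3 / 35.4 mW/cm² = 0.3757 of I₀.
Need I₂/I₀ = 0.3757, so cos²(θ − 51°) = 0.3757 / 0.5 = 0.7514.
θ − 51° = arccos(√0.7514) = 29.9°, giving θ ≈ 51 + 29.9 = 80.9°.

θ ≈ 81°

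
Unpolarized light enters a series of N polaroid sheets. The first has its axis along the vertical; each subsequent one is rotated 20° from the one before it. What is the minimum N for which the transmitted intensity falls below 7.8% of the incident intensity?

N = 16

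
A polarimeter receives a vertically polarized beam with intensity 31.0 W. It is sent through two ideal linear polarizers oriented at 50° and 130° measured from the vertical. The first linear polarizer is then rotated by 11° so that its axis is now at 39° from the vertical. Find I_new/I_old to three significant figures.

Before rotation:
I₁ = I₀ cos²(50° − 0°) = I₀ cos²(50°) = 0.4132 I₀.
I₂ = I₁ cos²(130° − 50°) = 0.4132 I₀ · cos²(80°) = 0.01246 I₀.
After rotation:
I₁ = I₀ cos²(39° − 0°) = I₀ cos²(39°) = 0.604 I₀.
Angle between axes 1 and 2: 89°. I₂ = 0.604 I₀ · cos²(89°) = 0.000184 I₀.
Ratio = 0.000184 / 0.01246 = 0.01477.

I_new/I_old ≈ 0.0148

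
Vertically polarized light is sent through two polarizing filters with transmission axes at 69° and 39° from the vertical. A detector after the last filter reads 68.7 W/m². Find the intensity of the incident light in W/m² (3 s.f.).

I₀ ≈ 713 W/m²

I₁ = I₀ cos²(69° − 0°) = I₀ cos²(69°) = 0.1284 I₀.
I₂ = I₁ cos²(39° − 69°) = 0.1284 I₀ · cos²(30°) = 0.09632 I₀.
So 68.7 W/m² = 0.09632 I₀, giving I₀ = 68.7/0.09632 = 713.2 W/m².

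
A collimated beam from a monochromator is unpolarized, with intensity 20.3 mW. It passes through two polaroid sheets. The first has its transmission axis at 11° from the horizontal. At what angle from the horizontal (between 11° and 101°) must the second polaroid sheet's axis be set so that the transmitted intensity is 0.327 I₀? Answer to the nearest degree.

θ ≈ 47°

Unpolarized light through the first polarizer → I₁ = ½ I₀, now polarized at 11°.
Need I₂/I₀ = 0.327, so cos²(θ − 11°) = 0.327 / 0.5 = 0.654.
θ − 11° = arccos(√0.654) = 36.0°, giving θ ≈ 11 + 36.0 = 47.0°.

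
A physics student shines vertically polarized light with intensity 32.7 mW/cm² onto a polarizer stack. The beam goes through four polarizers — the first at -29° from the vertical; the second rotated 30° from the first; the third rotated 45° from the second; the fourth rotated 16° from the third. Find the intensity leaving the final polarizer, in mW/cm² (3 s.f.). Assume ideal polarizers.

I₁ = 32.7 mW/cm² · cos²(29°) = 25.01 mW/cm².
I₂ = I₁ · cos²(30°) = 25.01 · 0.75 = 18.76 mW/cm².
I₃ = I₂ · cos²(45°) = 18.76 · 0.5 = 9.38 mW/cm².
I₄ = I₃ · cos²(16°) = 9.38 · 0.924 = 8.668 mW/cm².

I ≈ 8.67 mW/cm²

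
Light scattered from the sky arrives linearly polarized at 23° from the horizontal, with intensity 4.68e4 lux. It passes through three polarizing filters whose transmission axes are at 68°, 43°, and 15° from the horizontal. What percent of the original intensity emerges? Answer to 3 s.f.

≈ 32.0%

I₁ = 4.68e4 lux · cos²(45°) = 2.34e+04 lux.
I₂ = I₁ · cos²(25°) = 2.34e+04 · 0.8214 = 1.922e+04 lux.
I₃ = I₂ · cos²(28°) = 1.922e+04 · 0.7796 = 1.498e+04 lux.
That is 32.02% of the incident intensity.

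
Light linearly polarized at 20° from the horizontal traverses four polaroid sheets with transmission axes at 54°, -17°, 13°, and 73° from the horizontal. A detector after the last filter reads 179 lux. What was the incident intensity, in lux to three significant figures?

I₁ = I₀ cos²(54° − 20°) = I₀ cos²(34°) = 0.6873 I₀.
I₂ = I₁ cos²(-17° − 54°) = 0.6873 I₀ · cos²(71°) = 0.07285 I₀.
I₃ = I₂ cos²(13° + 17°) = 0.07285 I₀ · cos²(30°) = 0.05464 I₀.
I₄ = I₃ cos²(73° − 13°) = 0.05464 I₀ · cos²(60°) = 0.01366 I₀.
So 179 lux = 0.01366 I₀, giving I₀ = 179/0.01366 = 1.31e+04 lux.

I₀ ≈ 1.31e4 lux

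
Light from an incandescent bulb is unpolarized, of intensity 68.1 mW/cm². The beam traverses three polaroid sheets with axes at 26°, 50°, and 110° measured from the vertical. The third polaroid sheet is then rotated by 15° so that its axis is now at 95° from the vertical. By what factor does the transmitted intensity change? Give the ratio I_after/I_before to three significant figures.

Before rotation:
Unpolarized light through the first polarizer → I₁ = ½ I₀, now polarized at 26°.
I₂ = I₁ cos²(50° − 26°) = 0.5 I₀ · cos²(24°) = 0.4173 I₀.
I₃ = I₂ cos²(110° − 50°) = 0.4173 I₀ · cos²(60°) = 0.1043 I₀.
After rotation:
Unpolarized light through the first polarizer → I₁ = ½ I₀, now polarized at 26°.
I₂ = I₁ cos²(50° − 26°) = 0.5 I₀ · cos²(24°) = 0.4173 I₀.
I₃ = I₂ cos²(95° − 50°) = 0.4173 I₀ · cos²(45°) = 0.2086 I₀.
Ratio = 0.2086 / 0.1043 = 2.

I_new/I_old ≈ 2.00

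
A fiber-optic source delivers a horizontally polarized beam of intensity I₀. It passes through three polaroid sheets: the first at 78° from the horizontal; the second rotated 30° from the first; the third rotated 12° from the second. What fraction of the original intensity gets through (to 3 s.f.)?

≈ 0.0310 I₀

By Malus's law, I₁ = I₀ cos²(78° − 0°) = I₀ cos²(78°) = 0.04323 I₀.
I₂ = I₁ cos²(30°) = 0.04323 · 0.75 I₀ = 0.03242 I₀.
I₃ = I₂ cos²(12°) = 0.03242 · 0.9568 I₀ = 0.03102 I₀.
Transmitted fraction = 0.03102.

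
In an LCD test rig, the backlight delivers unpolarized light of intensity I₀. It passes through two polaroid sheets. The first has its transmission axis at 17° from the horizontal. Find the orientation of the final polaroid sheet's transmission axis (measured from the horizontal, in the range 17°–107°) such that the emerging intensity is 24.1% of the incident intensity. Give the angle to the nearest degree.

Unpolarized light through the first polarizer → I₁ = ½ I₀, now polarized at 17°.
Need I₂/I₀ = 0.241, so cos²(θ − 17°) = 0.241 / 0.5 = 0.482.
θ − 17° = arccos(√0.482) = 46.0°, giving θ ≈ 17 + 46.0 = 63.0°.

θ ≈ 63°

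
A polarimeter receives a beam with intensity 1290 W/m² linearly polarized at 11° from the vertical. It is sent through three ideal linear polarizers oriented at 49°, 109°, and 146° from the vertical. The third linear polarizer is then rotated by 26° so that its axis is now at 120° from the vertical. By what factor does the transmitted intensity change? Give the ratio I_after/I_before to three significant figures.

Before rotation:
By Malus's law, I₁ = I₀ cos²(49° − 11°) = I₀ cos²(38°) = 0.621 I₀.
I₂ = I₁ cos²(109° − 49°) = 0.621 I₀ · cos²(60°) = 0.1552 I₀.
I₃ = I₂ cos²(146° − 109°) = 0.1552 I₀ · cos²(37°) = 0.09902 I₀.
After rotation:
I₁ = I₀ cos²(49° − 11°) = I₀ cos²(38°) = 0.621 I₀.
I₂ = I₁ cos²(109° − 49°) = 0.621 I₀ · cos²(60°) = 0.1552 I₀.
I₃ = I₂ cos²(120° − 109°) = 0.1552 I₀ · cos²(11°) = 0.1496 I₀.
Ratio = 0.1496 / 0.09902 = 1.511.

I_new/I_old ≈ 1.51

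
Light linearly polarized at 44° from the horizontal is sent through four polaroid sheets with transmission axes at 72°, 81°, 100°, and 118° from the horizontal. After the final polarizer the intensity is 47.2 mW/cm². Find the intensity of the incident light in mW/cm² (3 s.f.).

By Malus's law, I₁ = I₀ cos²(72° − 44°) = I₀ cos²(28°) = 0.7796 I₀.
I₂ = I₁ cos²(81° − 72°) = 0.7796 I₀ · cos²(9°) = 0.7605 I₀.
I₃ = I₂ cos²(100° − 81°) = 0.7605 I₀ · cos²(19°) = 0.6799 I₀.
I₄ = I₃ cos²(118° − 100°) = 0.6799 I₀ · cos²(18°) = 0.615 I₀.
So 47.2 mW/cm² = 0.615 I₀, giving I₀ = 47.2/0.615 = 76.75 mW/cm².

I₀ ≈ 76.8 mW/cm²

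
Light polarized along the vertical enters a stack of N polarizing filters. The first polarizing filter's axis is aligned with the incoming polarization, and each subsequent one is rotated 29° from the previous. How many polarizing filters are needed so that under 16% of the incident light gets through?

N = 8

First polarizer is aligned with the polarization: full transmission.
Each further stage multiplies by cos²(29°) = 0.765.
After N polarizers: T = 0.765^(N−1). Require T < 0.16 ⇒ N−1 > ln(0.16)/ln(0.765) = 6.84, so N−1 ≥ 7 and N = 8.
Check: N=8 gives T = 0.1533 < 0.16; N=7 gives T = 0.2004.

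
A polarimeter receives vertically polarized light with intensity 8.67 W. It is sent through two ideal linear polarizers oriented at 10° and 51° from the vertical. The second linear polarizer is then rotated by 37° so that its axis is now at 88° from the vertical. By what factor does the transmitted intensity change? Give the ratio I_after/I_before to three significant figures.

I_new/I_old ≈ 0.0759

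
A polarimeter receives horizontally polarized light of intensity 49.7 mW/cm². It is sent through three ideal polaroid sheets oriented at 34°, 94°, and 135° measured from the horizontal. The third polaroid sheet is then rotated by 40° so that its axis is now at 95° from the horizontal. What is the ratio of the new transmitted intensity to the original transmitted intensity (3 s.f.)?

Before rotation:
By Malus's law, I₁ = I₀ cos²(34° − 0°) = I₀ cos²(34°) = 0.6873 I₀.
I₂ = I₁ cos²(94° − 34°) = 0.6873 I₀ · cos²(60°) = 0.1718 I₀.
I₃ = I₂ cos²(135° − 94°) = 0.1718 I₀ · cos²(41°) = 0.09787 I₀.
After rotation:
I₁ = I₀ cos²(34° − 0°) = I₀ cos²(34°) = 0.6873 I₀.
I₂ = I₁ cos²(94° − 34°) = 0.6873 I₀ · cos²(60°) = 0.1718 I₀.
I₃ = I₂ cos²(95° − 94°) = 0.1718 I₀ · cos²(1°) = 0.1718 I₀.
Ratio = 0.1718 / 0.09787 = 1.755.

I_new/I_old ≈ 1.76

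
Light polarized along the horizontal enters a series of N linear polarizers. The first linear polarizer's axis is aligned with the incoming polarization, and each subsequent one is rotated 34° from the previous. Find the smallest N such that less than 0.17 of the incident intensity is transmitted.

First polarizer is aligned with the polarization: full transmission.
Each further stage multiplies by cos²(34°) = 0.6873.
After N polarizers: T = 0.6873^(N−1). Require T < 0.17 ⇒ N−1 > ln(0.17)/ln(0.6873) = 4.73, so N−1 ≥ 5 and N = 6.
Check: N=6 gives T = 0.1534 < 0.17; N=5 gives T = 0.2231.

N = 6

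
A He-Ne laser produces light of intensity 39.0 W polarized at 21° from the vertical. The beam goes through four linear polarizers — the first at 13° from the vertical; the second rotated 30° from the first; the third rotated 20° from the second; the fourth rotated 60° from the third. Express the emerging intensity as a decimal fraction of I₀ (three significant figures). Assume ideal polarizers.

I/I₀ ≈ 0.162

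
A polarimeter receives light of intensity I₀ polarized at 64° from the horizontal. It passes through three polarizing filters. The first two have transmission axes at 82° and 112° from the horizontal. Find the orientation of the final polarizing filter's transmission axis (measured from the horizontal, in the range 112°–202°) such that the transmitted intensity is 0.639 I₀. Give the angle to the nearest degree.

I₁ = I₀ cos²(82° − 64°) = I₀ cos²(18°) = 0.9045 I₀.
I₂ = I₁ cos²(112° − 82°) = 0.9045 I₀ · cos²(30°) = 0.6784 I₀.
Need I₃/I₀ = 0.639, so cos²(θ − 112°) = 0.639 / 0.6784 = 0.9419.
θ − 112° = arccos(√0.9419) = 13.9°, giving θ ≈ 112 + 13.9 = 125.9°.

θ ≈ 126°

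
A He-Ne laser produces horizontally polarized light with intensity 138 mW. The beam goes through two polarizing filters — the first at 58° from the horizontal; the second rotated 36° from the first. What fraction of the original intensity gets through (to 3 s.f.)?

I/I₀ ≈ 0.184

By Malus's law, I₁ = 138 mW · cos²(58°) = 38.75 mW.
I₂ = I₁ · cos²(36°) = 38.75 · 0.6545 = 25.36 mW.
Transmitted fraction = 0.1838.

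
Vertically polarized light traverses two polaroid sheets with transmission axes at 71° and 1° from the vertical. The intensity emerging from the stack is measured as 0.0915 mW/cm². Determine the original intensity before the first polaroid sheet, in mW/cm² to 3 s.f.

I₀ ≈ 7.38 mW/cm²

I₁ = I₀ cos²(71° − 0°) = I₀ cos²(71°) = 0.106 I₀.
I₂ = I₁ cos²(1° − 71°) = 0.106 I₀ · cos²(70°) = 0.0124 I₀.
So 0.0915 mW/cm² = 0.0124 I₀, giving I₀ = 0.0915/0.0124 = 7.38 mW/cm².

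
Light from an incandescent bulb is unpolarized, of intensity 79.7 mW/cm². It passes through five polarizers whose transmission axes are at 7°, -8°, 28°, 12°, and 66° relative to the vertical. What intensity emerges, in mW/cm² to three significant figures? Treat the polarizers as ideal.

I ≈ 7.77 mW/cm²

Unpolarized light through the first polarizer → I₁ = 79.7 mW/cm²/2 = 39.85 mW/cm², polarized at 7°.
I₂ = I₁ · cos²(15°) = 39.85 · 0.933 = 37.18 mW/cm².
I₃ = I₂ · cos²(36°) = 37.18 · 0.6545 = 24.33 mW/cm².
I₄ = I₃ · cos²(16°) = 24.33 · 0.924 = 22.49 mW/cm².
I₅ = I₄ · cos²(54°) = 22.49 · 0.3455 = 7.769 mW/cm².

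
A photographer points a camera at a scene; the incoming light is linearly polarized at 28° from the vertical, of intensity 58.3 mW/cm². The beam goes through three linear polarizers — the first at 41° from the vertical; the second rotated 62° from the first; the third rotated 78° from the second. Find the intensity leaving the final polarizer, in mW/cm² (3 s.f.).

I₁ = 58.3 mW/cm² · cos²(13°) = 55.35 mW/cm².
I₂ = I₁ · cos²(62°) = 55.35 · 0.2204 = 12.2 mW/cm².
I₃ = I₂ · cos²(78°) = 12.2 · 0.04323 = 0.5273 mW/cm².

I ≈ 0.527 mW/cm²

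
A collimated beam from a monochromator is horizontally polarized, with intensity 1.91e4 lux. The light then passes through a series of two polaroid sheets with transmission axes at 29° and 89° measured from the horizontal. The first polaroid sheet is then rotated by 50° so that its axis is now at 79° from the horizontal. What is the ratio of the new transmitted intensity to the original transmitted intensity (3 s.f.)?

Before rotation:
I₁ = I₀ cos²(29° − 0°) = I₀ cos²(29°) = 0.765 I₀.
I₂ = I₁ cos²(89° − 29°) = 0.765 I₀ · cos²(60°) = 0.1912 I₀.
After rotation:
I₁ = I₀ cos²(79° − 0°) = I₀ cos²(79°) = 0.03641 I₀.
I₂ = I₁ cos²(89° − 79°) = 0.03641 I₀ · cos²(10°) = 0.03531 I₀.
Ratio = 0.03531 / 0.1912 = 0.1846.

I_new/I_old ≈ 0.185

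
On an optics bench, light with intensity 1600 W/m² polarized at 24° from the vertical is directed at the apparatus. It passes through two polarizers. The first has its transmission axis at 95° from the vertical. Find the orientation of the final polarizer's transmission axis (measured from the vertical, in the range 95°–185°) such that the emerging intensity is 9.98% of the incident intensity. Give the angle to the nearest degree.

By Malus's law, I₁ = I₀ cos²(95° − 24°) = I₀ cos²(71°) = 0.106 I₀.
Need I₂/I₀ = 0.0998, so cos²(θ − 95°) = 0.0998 / 0.106 = 0.9416.
θ − 95° = arccos(√0.9416) = 14.0°, giving θ ≈ 95 + 14.0 = 109.0°.

θ ≈ 109°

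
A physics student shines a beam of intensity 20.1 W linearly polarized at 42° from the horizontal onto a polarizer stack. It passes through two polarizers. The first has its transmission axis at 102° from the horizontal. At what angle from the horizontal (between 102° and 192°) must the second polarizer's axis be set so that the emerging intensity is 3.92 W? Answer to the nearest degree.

θ ≈ 130°

I₁ = I₀ cos²(102° − 42°) = I₀ cos²(60°) = 0.25 I₀.
Target fraction: 3.92 / 20.1 W = 0.195 of I₀.
Need I₂/I₀ = 0.195, so cos²(θ − 102°) = 0.195 / 0.25 = 0.7801.
θ − 102° = arccos(√0.7801) = 28.0°, giving θ ≈ 102 + 28.0 = 130.0°.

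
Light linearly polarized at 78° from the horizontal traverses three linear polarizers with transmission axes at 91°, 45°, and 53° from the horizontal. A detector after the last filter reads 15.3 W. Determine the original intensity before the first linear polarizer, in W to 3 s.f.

I₀ ≈ 34.1 W

By Malus's law, I₁ = I₀ cos²(91° − 78°) = I₀ cos²(13°) = 0.9494 I₀.
I₂ = I₁ cos²(45° − 91°) = 0.9494 I₀ · cos²(46°) = 0.4581 I₀.
I₃ = I₂ cos²(53° − 45°) = 0.4581 I₀ · cos²(8°) = 0.4493 I₀.
So 15.3 W = 0.4493 I₀, giving I₀ = 15.3/0.4493 = 34.06 W.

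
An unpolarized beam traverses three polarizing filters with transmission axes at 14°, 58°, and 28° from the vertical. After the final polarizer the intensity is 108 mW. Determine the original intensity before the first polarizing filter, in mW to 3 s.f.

I₀ ≈ 557 mW

Unpolarized light through the first polarizer → I₁ = ½ I₀, now polarized at 14°.
I₂ = I₁ cos²(58° − 14°) = 0.5 I₀ · cos²(44°) = 0.2587 I₀.
I₃ = I₂ cos²(28° − 58°) = 0.2587 I₀ · cos²(30°) = 0.194 I₀.
So 108 mW = 0.194 I₀, giving I₀ = 108/0.194 = 556.6 mW.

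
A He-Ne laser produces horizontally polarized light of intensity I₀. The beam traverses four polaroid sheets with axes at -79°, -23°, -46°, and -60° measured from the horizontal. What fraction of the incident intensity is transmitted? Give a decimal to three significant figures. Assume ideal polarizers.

I₁ = I₀ cos²(-79° − 0°) = I₀ cos²(79°) = 0.03641 I₀.
I₂ = I₁ cos²(-23° + 79°) = 0.03641 I₀ · cos²(56°) = 0.01138 I₀.
I₃ = I₂ cos²(-46° + 23°) = 0.01138 I₀ · cos²(23°) = 0.009647 I₀.
I₄ = I₃ cos²(-60° + 46°) = 0.009647 I₀ · cos²(14°) = 0.009082 I₀.
Transmitted fraction = 0.009082.

≈ 0.00908 I₀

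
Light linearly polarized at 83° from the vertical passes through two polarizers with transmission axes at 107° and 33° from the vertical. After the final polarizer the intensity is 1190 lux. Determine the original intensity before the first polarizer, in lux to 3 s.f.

I₁ = I₀ cos²(107° − 83°) = I₀ cos²(24°) = 0.8346 I₀.
I₂ = I₁ cos²(33° − 107°) = 0.8346 I₀ · cos²(74°) = 0.06341 I₀.
So 1190 lux = 0.06341 I₀, giving I₀ = 1190/0.06341 = 1.877e+04 lux.

I₀ ≈ 1.88e4 lux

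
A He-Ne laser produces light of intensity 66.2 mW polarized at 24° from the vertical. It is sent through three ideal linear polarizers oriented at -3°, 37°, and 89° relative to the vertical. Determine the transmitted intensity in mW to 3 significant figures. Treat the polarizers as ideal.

By Malus's law, I₁ = 66.2 mW · cos²(27°) = 52.56 mW.
I₂ = I₁ · cos²(40°) = 52.56 · 0.5868 = 30.84 mW.
I₃ = I₂ · cos²(52°) = 30.84 · 0.379 = 11.69 mW.

I ≈ 11.7 mW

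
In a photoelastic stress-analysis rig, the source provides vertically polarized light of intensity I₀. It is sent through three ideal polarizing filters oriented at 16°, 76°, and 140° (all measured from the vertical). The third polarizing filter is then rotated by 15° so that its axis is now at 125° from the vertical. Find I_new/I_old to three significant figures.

I_new/I_old ≈ 2.24

Before rotation:
I₁ = I₀ cos²(16° − 0°) = I₀ cos²(16°) = 0.924 I₀.
I₂ = I₁ cos²(76° − 16°) = 0.924 I₀ · cos²(60°) = 0.231 I₀.
I₃ = I₂ cos²(140° − 76°) = 0.231 I₀ · cos²(64°) = 0.04439 I₀.
After rotation:
I₁ = I₀ cos²(16° − 0°) = I₀ cos²(16°) = 0.924 I₀.
I₂ = I₁ cos²(76° − 16°) = 0.924 I₀ · cos²(60°) = 0.231 I₀.
I₃ = I₂ cos²(125° − 76°) = 0.231 I₀ · cos²(49°) = 0.09943 I₀.
Ratio = 0.09943 / 0.04439 = 2.24.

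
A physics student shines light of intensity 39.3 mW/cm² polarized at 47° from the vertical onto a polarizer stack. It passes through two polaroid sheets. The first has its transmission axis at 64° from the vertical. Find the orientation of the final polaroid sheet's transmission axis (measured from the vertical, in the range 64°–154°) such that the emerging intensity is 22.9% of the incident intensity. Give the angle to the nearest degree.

θ ≈ 124°

By Malus's law, I₁ = I₀ cos²(64° − 47°) = I₀ cos²(17°) = 0.9145 I₀.
Need I₂/I₀ = 0.229, so cos²(θ − 64°) = 0.229 / 0.9145 = 0.2504.
θ − 64° = arccos(√0.2504) = 60.0°, giving θ ≈ 64 + 60.0 = 124.0°.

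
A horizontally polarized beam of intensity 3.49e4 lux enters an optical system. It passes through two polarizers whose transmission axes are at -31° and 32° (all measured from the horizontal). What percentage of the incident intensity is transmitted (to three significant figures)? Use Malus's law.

By Malus's law, I₁ = 3.49e4 lux · cos²(31°) = 2.564e+04 lux.
I₂ = I₁ · cos²(63°) = 2.564e+04 · 0.2061 = 5285 lux.
That is 15.14% of the incident intensity.

≈ 15.1%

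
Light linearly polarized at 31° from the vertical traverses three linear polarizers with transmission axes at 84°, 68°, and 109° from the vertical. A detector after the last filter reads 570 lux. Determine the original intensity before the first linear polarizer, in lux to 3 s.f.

I₀ ≈ 2990 lux

I₁ = I₀ cos²(84° − 31°) = I₀ cos²(53°) = 0.3622 I₀.
I₂ = I₁ cos²(68° − 84°) = 0.3622 I₀ · cos²(16°) = 0.3347 I₀.
I₃ = I₂ cos²(109° − 68°) = 0.3347 I₀ · cos²(41°) = 0.1906 I₀.
So 570 lux = 0.1906 I₀, giving I₀ = 570/0.1906 = 2990 lux.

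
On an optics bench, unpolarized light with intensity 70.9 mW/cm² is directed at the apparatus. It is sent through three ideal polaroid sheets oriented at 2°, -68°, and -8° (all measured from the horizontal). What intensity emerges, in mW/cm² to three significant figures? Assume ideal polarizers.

I ≈ 1.04 mW/cm²

Unpolarized light through the first polarizer → I₁ = 70.9 mW/cm²/2 = 35.45 mW/cm², polarized at 2°.
I₂ = I₁ · cos²(70°) = 35.45 · 0.117 = 4.147 mW/cm².
I₃ = I₂ · cos²(60°) = 4.147 · 0.25 = 1.037 mW/cm².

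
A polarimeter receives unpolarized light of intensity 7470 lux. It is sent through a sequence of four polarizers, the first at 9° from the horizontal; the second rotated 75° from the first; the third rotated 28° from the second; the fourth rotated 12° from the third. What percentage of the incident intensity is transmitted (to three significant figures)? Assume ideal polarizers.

≈ 2.50%

Unpolarized light through the first polarizer → I₁ = 7470 lux/2 = 3735 lux, polarized at 9°.
I₂ = I₁ · cos²(75°) = 3735 · 0.06699 = 250.2 lux.
I₃ = I₂ · cos²(28°) = 250.2 · 0.7796 = 195.1 lux.
I₄ = I₃ · cos²(12°) = 195.1 · 0.9568 = 186.6 lux.
That is 2.498% of the incident intensity.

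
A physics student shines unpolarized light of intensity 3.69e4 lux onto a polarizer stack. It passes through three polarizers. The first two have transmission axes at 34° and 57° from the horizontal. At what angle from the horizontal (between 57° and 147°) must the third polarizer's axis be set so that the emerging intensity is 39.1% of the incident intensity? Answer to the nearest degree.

Unpolarized light through the first polarizer → I₁ = ½ I₀, now polarized at 34°.
I₂ = I₁ cos²(57° − 34°) = 0.5 I₀ · cos²(23°) = 0.4237 I₀.
Need I₃/I₀ = 0.391, so cos²(θ − 57°) = 0.391 / 0.4237 = 0.9229.
θ − 57° = arccos(√0.9229) = 16.1°, giving θ ≈ 57 + 16.1 = 73.1°.

θ ≈ 73°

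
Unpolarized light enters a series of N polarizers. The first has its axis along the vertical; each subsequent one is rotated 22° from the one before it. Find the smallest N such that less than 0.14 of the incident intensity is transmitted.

First polarizer halves the unpolarized light: factor 1/2.
Each further stage multiplies by cos²(22°) = 0.8597.
After N polarizers: T = 0.5·0.8597^(N−1). Require T < 0.14 ⇒ N−1 > ln(0.14/0.5)/ln(0.8597) = 8.42, so N−1 ≥ 9 and N = 10.
Check: N=10 gives T = 0.1282 < 0.14; N=9 gives T = 0.1492.

N = 10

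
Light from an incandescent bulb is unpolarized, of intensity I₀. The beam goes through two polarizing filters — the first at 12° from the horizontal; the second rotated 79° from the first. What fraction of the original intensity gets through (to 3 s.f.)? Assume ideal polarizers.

≈ 0.0182 I₀

Unpolarized light through the first polarizer → I₁ = ½ I₀, now polarized at 12°.
I₂ = I₁ cos²(79°) = 0.5 · 0.03641 I₀ = 0.0182 I₀.
Transmitted fraction = 0.0182.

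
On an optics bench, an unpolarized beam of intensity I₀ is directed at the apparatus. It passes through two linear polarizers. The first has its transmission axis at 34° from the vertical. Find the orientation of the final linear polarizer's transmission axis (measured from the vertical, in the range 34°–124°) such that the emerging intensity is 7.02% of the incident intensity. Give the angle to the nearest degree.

θ ≈ 102°

Unpolarized light through the first polarizer → I₁ = ½ I₀, now polarized at 34°.
Need I₂/I₀ = 0.0702, so cos²(θ − 34°) = 0.0702 / 0.5 = 0.1404.
θ − 34° = arccos(√0.1404) = 68.0°, giving θ ≈ 34 + 68.0 = 102.0°.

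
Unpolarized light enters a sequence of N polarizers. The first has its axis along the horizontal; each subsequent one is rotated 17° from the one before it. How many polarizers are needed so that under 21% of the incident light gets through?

First polarizer halves the unpolarized light: factor 1/2.
Each further stage multiplies by cos²(17°) = 0.9145.
After N polarizers: T = 0.5·0.9145^(N−1). Require T < 0.21 ⇒ N−1 > ln(0.21/0.5)/ln(0.9145) = 9.71, so N−1 ≥ 10 and N = 11.
Check: N=11 gives T = 0.2046 < 0.21; N=10 gives T = 0.2237.

N = 11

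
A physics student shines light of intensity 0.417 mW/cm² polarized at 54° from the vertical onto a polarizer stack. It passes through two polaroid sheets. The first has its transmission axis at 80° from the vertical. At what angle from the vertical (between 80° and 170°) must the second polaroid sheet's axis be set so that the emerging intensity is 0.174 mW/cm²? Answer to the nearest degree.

I₁ = I₀ cos²(80° − 54°) = I₀ cos²(26°) = 0.8078 I₀.
Target fraction: 0.174 / 0.417 mW/cm² = 0.4173 of I₀.
Need I₂/I₀ = 0.4173, so cos²(θ − 80°) = 0.4173 / 0.8078 = 0.5165.
θ − 80° = arccos(√0.5165) = 44.1°, giving θ ≈ 80 + 44.1 = 124.1°.

θ ≈ 124°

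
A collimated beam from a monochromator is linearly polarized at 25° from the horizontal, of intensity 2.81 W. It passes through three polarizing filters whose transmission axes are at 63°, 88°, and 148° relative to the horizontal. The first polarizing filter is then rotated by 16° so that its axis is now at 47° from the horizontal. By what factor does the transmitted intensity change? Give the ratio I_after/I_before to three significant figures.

I_new/I_old ≈ 0.960

Before rotation:
By Malus's law, I₁ = I₀ cos²(63° − 25°) = I₀ cos²(38°) = 0.621 I₀.
I₂ = I₁ cos²(88° − 63°) = 0.621 I₀ · cos²(25°) = 0.5101 I₀.
I₃ = I₂ cos²(148° − 88°) = 0.5101 I₀ · cos²(60°) = 0.1275 I₀.
After rotation:
I₁ = I₀ cos²(47° − 25°) = I₀ cos²(22°) = 0.8597 I₀.
I₂ = I₁ cos²(88° − 47°) = 0.8597 I₀ · cos²(41°) = 0.4897 I₀.
I₃ = I₂ cos²(148° − 88°) = 0.4897 I₀ · cos²(60°) = 0.1224 I₀.
Ratio = 0.1224 / 0.1275 = 0.96.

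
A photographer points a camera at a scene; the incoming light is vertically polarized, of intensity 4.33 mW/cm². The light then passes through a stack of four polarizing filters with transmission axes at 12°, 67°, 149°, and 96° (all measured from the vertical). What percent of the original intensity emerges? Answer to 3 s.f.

≈ 0.221%

By Malus's law, I₁ = 4.33 mW/cm² · cos²(12°) = 4.143 mW/cm².
I₂ = I₁ · cos²(55°) = 4.143 · 0.329 = 1.363 mW/cm².
I₃ = I₂ · cos²(82°) = 1.363 · 0.01937 = 0.0264 mW/cm².
I₄ = I₃ · cos²(53°) = 0.0264 · 0.3622 = 0.009561 mW/cm².
That is 0.2208% of the incident intensity.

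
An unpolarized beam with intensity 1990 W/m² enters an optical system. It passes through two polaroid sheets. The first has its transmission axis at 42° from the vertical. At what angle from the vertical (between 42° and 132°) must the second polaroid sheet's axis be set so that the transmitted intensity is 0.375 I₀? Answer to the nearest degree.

θ ≈ 72°

Unpolarized light through the first polarizer → I₁ = ½ I₀, now polarized at 42°.
Need I₂/I₀ = 0.375, so cos²(θ − 42°) = 0.375 / 0.5 = 0.75.
θ − 42° = arccos(√0.75) = 30.0°, giving θ ≈ 42 + 30.0 = 72.0°.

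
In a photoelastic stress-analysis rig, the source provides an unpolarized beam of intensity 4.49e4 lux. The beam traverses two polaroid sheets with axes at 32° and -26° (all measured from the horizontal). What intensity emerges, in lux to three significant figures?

Unpolarized light through the first polarizer → I₁ = 4.49e4 lux/2 = 2.245e+04 lux, polarized at 32°.
I₂ = I₁ · cos²(58°) = 2.245e+04 · 0.2808 = 6304 lux.

I ≈ 6300 lux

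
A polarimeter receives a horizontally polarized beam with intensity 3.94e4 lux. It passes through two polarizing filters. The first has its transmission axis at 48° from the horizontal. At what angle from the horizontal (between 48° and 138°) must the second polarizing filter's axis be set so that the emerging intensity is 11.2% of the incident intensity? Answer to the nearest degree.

θ ≈ 108°

By Malus's law, I₁ = I₀ cos²(48° − 0°) = I₀ cos²(48°) = 0.4477 I₀.
Need I₂/I₀ = 0.112, so cos²(θ − 48°) = 0.112 / 0.4477 = 0.2501.
θ − 48° = arccos(√0.2501) = 60.0°, giving θ ≈ 48 + 60.0 = 108.0°.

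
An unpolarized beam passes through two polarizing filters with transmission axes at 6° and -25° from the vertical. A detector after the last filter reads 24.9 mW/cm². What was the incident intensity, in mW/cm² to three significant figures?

Unpolarized light through the first polarizer → I₁ = ½ I₀, now polarized at 6°.
I₂ = I₁ cos²(-25° − 6°) = 0.5 I₀ · cos²(31°) = 0.3674 I₀.
So 24.9 mW/cm² = 0.3674 I₀, giving I₀ = 24.9/0.3674 = 67.78 mW/cm².

I₀ ≈ 67.8 mW/cm²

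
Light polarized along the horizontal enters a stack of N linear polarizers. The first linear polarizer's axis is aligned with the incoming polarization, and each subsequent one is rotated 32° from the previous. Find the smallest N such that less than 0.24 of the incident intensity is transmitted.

N = 6

First polarizer is aligned with the polarization: full transmission.
Each further stage multiplies by cos²(32°) = 0.7192.
After N polarizers: T = 0.7192^(N−1). Require T < 0.24 ⇒ N−1 > ln(0.24)/ln(0.7192) = 4.33, so N−1 ≥ 5 and N = 6.
Check: N=6 gives T = 0.1924 < 0.24; N=5 gives T = 0.2675.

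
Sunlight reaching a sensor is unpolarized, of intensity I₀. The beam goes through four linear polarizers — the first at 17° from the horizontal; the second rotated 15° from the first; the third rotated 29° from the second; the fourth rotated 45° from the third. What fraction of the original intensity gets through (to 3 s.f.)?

Unpolarized light through the first polarizer → I₁ = ½ I₀, now polarized at 17°.
I₂ = I₁ cos²(15°) = 0.5 · 0.933 I₀ = 0.4665 I₀.
I₃ = I₂ cos²(29°) = 0.4665 · 0.765 I₀ = 0.3569 I₀.
I₄ = I₃ cos²(45°) = 0.3569 · 0.5 I₀ = 0.1784 I₀.
Transmitted fraction = 0.1784.

≈ 0.178 I₀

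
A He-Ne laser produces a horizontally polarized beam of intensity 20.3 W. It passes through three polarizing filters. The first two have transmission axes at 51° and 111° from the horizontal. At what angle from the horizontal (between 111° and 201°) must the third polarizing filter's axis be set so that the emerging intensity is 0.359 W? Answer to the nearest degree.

θ ≈ 176°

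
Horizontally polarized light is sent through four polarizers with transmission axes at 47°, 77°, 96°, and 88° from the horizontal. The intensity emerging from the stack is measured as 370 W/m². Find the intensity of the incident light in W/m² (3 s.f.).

I₀ ≈ 1210 W/m²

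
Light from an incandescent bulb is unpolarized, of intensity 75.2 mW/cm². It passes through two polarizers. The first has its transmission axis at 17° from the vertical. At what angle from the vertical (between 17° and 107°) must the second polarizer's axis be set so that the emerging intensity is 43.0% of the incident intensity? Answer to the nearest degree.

Unpolarized light through the first polarizer → I₁ = ½ I₀, now polarized at 17°.
Need I₂/I₀ = 0.43, so cos²(θ − 17°) = 0.43 / 0.5 = 0.86.
θ − 17° = arccos(√0.86) = 22.0°, giving θ ≈ 17 + 22.0 = 39.0°.

θ ≈ 39°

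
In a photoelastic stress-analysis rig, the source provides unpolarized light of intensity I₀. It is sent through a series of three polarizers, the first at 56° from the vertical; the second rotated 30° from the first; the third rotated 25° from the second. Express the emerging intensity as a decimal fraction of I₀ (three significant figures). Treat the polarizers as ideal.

Unpolarized light through the first polarizer → I₁ = ½ I₀, now polarized at 56°.
I₂ = I₁ cos²(30°) = 0.5 · 0.75 I₀ = 0.375 I₀.
I₃ = I₂ cos²(25°) = 0.375 · 0.8214 I₀ = 0.308 I₀.
Transmitted fraction = 0.308.

≈ 0.308 I₀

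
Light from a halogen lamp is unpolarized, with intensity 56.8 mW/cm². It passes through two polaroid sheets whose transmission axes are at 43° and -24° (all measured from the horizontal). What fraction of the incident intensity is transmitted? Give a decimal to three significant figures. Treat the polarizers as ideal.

Unpolarized light through the first polarizer → I₁ = 56.8 mW/cm²/2 = 28.4 mW/cm², polarized at 43°.
I₂ = I₁ · cos²(67°) = 28.4 · 0.1527 = 4.336 mW/cm².
Transmitted fraction = 0.07634.

I/I₀ ≈ 0.0763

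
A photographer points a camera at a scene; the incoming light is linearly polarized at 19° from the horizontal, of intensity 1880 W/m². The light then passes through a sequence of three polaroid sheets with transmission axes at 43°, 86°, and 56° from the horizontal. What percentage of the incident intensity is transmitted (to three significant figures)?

≈ 33.5%

I₁ = 1880 W/m² · cos²(24°) = 1569 W/m².
I₂ = I₁ · cos²(43°) = 1569 · 0.5349 = 839.2 W/m².
I₃ = I₂ · cos²(30°) = 839.2 · 0.75 = 629.4 W/m².
That is 33.48% of the incident intensity.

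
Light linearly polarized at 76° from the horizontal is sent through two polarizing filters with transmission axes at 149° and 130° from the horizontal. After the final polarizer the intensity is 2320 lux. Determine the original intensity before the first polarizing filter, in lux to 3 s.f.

I₁ = I₀ cos²(149° − 76°) = I₀ cos²(73°) = 0.08548 I₀.
I₂ = I₁ cos²(130° − 149°) = 0.08548 I₀ · cos²(19°) = 0.07642 I₀.
So 2320 lux = 0.07642 I₀, giving I₀ = 2320/0.07642 = 3.036e+04 lux.

I₀ ≈ 3.04e4 lux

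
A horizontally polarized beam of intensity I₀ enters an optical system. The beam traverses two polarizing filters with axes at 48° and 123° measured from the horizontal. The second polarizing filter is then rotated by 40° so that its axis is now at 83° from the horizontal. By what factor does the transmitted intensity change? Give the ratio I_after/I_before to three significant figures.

I_new/I_old ≈ 10.0

Before rotation:
I₁ = I₀ cos²(48° − 0°) = I₀ cos²(48°) = 0.4477 I₀.
I₂ = I₁ cos²(123° − 48°) = 0.4477 I₀ · cos²(75°) = 0.02999 I₀.
After rotation:
I₁ = I₀ cos²(48° − 0°) = I₀ cos²(48°) = 0.4477 I₀.
I₂ = I₁ cos²(83° − 48°) = 0.4477 I₀ · cos²(35°) = 0.3004 I₀.
Ratio = 0.3004 / 0.02999 = 10.02.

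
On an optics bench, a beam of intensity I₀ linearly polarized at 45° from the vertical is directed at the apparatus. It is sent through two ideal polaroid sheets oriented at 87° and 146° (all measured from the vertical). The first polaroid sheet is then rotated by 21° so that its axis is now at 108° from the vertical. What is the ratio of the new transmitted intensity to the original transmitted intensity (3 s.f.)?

I_new/I_old ≈ 0.874

Before rotation:
By Malus's law, I₁ = I₀ cos²(87° − 45°) = I₀ cos²(42°) = 0.5523 I₀.
I₂ = I₁ cos²(146° − 87°) = 0.5523 I₀ · cos²(59°) = 0.1465 I₀.
After rotation:
I₁ = I₀ cos²(108° − 45°) = I₀ cos²(63°) = 0.2061 I₀.
I₂ = I₁ cos²(146° − 108°) = 0.2061 I₀ · cos²(38°) = 0.128 I₀.
Ratio = 0.128 / 0.1465 = 0.8736.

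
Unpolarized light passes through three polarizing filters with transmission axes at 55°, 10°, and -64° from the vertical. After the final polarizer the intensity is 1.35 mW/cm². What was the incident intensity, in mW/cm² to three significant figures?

I₀ ≈ 71.1 mW/cm²

Unpolarized light through the first polarizer → I₁ = ½ I₀, now polarized at 55°.
I₂ = I₁ cos²(10° − 55°) = 0.5 I₀ · cos²(45°) = 0.25 I₀.
I₃ = I₂ cos²(-64° − 10°) = 0.25 I₀ · cos²(74°) = 0.01899 I₀.
So 1.35 mW/cm² = 0.01899 I₀, giving I₀ = 1.35/0.01899 = 71.08 mW/cm².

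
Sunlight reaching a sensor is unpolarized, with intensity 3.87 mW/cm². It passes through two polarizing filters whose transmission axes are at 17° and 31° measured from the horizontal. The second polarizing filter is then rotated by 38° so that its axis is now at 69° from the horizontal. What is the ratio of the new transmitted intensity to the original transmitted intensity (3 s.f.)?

Before rotation:
Unpolarized light through the first polarizer → I₁ = ½ I₀, now polarized at 17°.
I₂ = I₁ cos²(31° − 17°) = 0.5 I₀ · cos²(14°) = 0.4707 I₀.
After rotation:
Unpolarized light through the first polarizer → I₁ = ½ I₀, now polarized at 17°.
I₂ = I₁ cos²(69° − 17°) = 0.5 I₀ · cos²(52°) = 0.1895 I₀.
Ratio = 0.1895 / 0.4707 = 0.4026.

I_new/I_old ≈ 0.403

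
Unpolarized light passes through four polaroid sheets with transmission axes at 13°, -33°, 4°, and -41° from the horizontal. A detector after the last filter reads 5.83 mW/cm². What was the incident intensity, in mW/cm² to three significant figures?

Unpolarized light through the first polarizer → I₁ = ½ I₀, now polarized at 13°.
I₂ = I₁ cos²(-33° − 13°) = 0.5 I₀ · cos²(46°) = 0.2413 I₀.
I₃ = I₂ cos²(4° + 33°) = 0.2413 I₀ · cos²(37°) = 0.1539 I₀.
I₄ = I₃ cos²(-41° − 4°) = 0.1539 I₀ · cos²(45°) = 0.07694 I₀.
So 5.83 mW/cm² = 0.07694 I₀, giving I₀ = 5.83/0.07694 = 75.77 mW/cm².

I₀ ≈ 75.8 mW/cm²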